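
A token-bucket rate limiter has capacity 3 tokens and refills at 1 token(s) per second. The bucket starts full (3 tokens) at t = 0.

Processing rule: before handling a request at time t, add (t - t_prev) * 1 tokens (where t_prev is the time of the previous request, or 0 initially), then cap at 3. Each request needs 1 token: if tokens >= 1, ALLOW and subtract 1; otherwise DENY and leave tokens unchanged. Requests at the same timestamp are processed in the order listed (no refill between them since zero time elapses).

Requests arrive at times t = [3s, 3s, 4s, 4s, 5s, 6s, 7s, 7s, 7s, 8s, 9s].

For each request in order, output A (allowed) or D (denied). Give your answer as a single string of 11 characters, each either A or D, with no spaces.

Answer: AAAAAAADDAA

Derivation:
Simulating step by step:
  req#1 t=3s: ALLOW
  req#2 t=3s: ALLOW
  req#3 t=4s: ALLOW
  req#4 t=4s: ALLOW
  req#5 t=5s: ALLOW
  req#6 t=6s: ALLOW
  req#7 t=7s: ALLOW
  req#8 t=7s: DENY
  req#9 t=7s: DENY
  req#10 t=8s: ALLOW
  req#11 t=9s: ALLOW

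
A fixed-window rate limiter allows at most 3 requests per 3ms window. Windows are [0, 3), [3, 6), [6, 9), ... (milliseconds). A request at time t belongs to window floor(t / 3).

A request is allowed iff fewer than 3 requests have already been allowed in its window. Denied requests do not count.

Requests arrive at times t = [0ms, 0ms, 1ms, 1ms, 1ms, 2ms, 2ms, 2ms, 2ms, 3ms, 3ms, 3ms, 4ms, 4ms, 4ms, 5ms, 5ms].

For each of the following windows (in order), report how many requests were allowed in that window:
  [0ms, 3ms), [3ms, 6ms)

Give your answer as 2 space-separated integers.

Processing requests:
  req#1 t=0ms (window 0): ALLOW
  req#2 t=0ms (window 0): ALLOW
  req#3 t=1ms (window 0): ALLOW
  req#4 t=1ms (window 0): DENY
  req#5 t=1ms (window 0): DENY
  req#6 t=2ms (window 0): DENY
  req#7 t=2ms (window 0): DENY
  req#8 t=2ms (window 0): DENY
  req#9 t=2ms (window 0): DENY
  req#10 t=3ms (window 1): ALLOW
  req#11 t=3ms (window 1): ALLOW
  req#12 t=3ms (window 1): ALLOW
  req#13 t=4ms (window 1): DENY
  req#14 t=4ms (window 1): DENY
  req#15 t=4ms (window 1): DENY
  req#16 t=5ms (window 1): DENY
  req#17 t=5ms (window 1): DENY

Allowed counts by window: 3 3

Answer: 3 3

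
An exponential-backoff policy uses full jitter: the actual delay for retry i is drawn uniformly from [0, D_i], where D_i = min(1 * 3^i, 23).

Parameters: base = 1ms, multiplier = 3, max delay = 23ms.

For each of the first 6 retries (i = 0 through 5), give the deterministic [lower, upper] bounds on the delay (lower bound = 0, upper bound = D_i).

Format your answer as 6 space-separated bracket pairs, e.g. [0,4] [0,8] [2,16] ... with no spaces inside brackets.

Computing bounds per retry:
  i=0: D_i=min(1*3^0,23)=1, bounds=[0,1]
  i=1: D_i=min(1*3^1,23)=3, bounds=[0,3]
  i=2: D_i=min(1*3^2,23)=9, bounds=[0,9]
  i=3: D_i=min(1*3^3,23)=23, bounds=[0,23]
  i=4: D_i=min(1*3^4,23)=23, bounds=[0,23]
  i=5: D_i=min(1*3^5,23)=23, bounds=[0,23]

Answer: [0,1] [0,3] [0,9] [0,23] [0,23] [0,23]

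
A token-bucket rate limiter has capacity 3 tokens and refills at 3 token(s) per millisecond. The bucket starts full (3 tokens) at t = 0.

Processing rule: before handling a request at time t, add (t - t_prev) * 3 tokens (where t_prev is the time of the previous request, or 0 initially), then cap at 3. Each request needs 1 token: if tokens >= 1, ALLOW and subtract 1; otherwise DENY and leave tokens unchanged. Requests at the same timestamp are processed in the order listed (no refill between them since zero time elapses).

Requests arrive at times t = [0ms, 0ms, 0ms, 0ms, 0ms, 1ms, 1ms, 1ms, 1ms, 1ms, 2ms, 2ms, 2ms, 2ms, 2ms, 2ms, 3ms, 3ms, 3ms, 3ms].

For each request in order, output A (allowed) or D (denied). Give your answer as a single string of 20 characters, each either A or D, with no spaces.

Answer: AAADDAAADDAAADDDAAAD

Derivation:
Simulating step by step:
  req#1 t=0ms: ALLOW
  req#2 t=0ms: ALLOW
  req#3 t=0ms: ALLOW
  req#4 t=0ms: DENY
  req#5 t=0ms: DENY
  req#6 t=1ms: ALLOW
  req#7 t=1ms: ALLOW
  req#8 t=1ms: ALLOW
  req#9 t=1ms: DENY
  req#10 t=1ms: DENY
  req#11 t=2ms: ALLOW
  req#12 t=2ms: ALLOW
  req#13 t=2ms: ALLOW
  req#14 t=2ms: DENY
  req#15 t=2ms: DENY
  req#16 t=2ms: DENY
  req#17 t=3ms: ALLOW
  req#18 t=3ms: ALLOW
  req#19 t=3ms: ALLOW
  req#20 t=3ms: DENY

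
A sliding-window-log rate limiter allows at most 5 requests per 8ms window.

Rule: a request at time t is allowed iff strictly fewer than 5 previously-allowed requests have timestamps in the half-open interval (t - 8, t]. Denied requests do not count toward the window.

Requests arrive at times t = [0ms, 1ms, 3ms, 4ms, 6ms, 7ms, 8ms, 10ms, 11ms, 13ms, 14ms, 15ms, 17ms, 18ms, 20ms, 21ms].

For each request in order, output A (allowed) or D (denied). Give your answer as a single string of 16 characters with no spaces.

Tracking allowed requests in the window:
  req#1 t=0ms: ALLOW
  req#2 t=1ms: ALLOW
  req#3 t=3ms: ALLOW
  req#4 t=4ms: ALLOW
  req#5 t=6ms: ALLOW
  req#6 t=7ms: DENY
  req#7 t=8ms: ALLOW
  req#8 t=10ms: ALLOW
  req#9 t=11ms: ALLOW
  req#10 t=13ms: ALLOW
  req#11 t=14ms: ALLOW
  req#12 t=15ms: DENY
  req#13 t=17ms: ALLOW
  req#14 t=18ms: ALLOW
  req#15 t=20ms: ALLOW
  req#16 t=21ms: ALLOW

Answer: AAAAADAAAAADAAAA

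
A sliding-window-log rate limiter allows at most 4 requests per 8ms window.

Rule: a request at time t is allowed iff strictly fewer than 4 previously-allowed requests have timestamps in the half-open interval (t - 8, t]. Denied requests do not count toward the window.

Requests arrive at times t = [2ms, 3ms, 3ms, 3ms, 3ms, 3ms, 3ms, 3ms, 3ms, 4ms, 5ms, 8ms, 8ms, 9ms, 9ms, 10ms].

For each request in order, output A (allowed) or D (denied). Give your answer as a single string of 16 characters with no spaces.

Answer: AAAADDDDDDDDDDDA

Derivation:
Tracking allowed requests in the window:
  req#1 t=2ms: ALLOW
  req#2 t=3ms: ALLOW
  req#3 t=3ms: ALLOW
  req#4 t=3ms: ALLOW
  req#5 t=3ms: DENY
  req#6 t=3ms: DENY
  req#7 t=3ms: DENY
  req#8 t=3ms: DENY
  req#9 t=3ms: DENY
  req#10 t=4ms: DENY
  req#11 t=5ms: DENY
  req#12 t=8ms: DENY
  req#13 t=8ms: DENY
  req#14 t=9ms: DENY
  req#15 t=9ms: DENY
  req#16 t=10ms: ALLOW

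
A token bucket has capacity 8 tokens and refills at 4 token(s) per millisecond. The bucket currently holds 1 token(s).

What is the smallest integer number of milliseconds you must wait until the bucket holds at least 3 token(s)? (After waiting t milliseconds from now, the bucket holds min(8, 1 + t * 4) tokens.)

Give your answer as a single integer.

Answer: 1

Derivation:
Need 1 + t * 4 >= 3, so t >= 2/4.
Smallest integer t = ceil(2/4) = 1.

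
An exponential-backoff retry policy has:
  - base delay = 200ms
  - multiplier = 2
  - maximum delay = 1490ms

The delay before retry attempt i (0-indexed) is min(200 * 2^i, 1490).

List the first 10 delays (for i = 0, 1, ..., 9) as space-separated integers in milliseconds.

Answer: 200 400 800 1490 1490 1490 1490 1490 1490 1490

Derivation:
Computing each delay:
  i=0: min(200*2^0, 1490) = 200
  i=1: min(200*2^1, 1490) = 400
  i=2: min(200*2^2, 1490) = 800
  i=3: min(200*2^3, 1490) = 1490
  i=4: min(200*2^4, 1490) = 1490
  i=5: min(200*2^5, 1490) = 1490
  i=6: min(200*2^6, 1490) = 1490
  i=7: min(200*2^7, 1490) = 1490
  i=8: min(200*2^8, 1490) = 1490
  i=9: min(200*2^9, 1490) = 1490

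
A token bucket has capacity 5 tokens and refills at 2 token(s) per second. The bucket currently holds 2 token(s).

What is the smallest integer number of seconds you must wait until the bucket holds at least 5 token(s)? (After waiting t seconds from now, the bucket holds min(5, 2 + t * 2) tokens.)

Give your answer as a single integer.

Answer: 2

Derivation:
Need 2 + t * 2 >= 5, so t >= 3/2.
Smallest integer t = ceil(3/2) = 2.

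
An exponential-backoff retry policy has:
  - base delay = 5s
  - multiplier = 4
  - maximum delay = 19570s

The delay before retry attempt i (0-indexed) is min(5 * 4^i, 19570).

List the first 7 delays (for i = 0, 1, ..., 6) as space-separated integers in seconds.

Computing each delay:
  i=0: min(5*4^0, 19570) = 5
  i=1: min(5*4^1, 19570) = 20
  i=2: min(5*4^2, 19570) = 80
  i=3: min(5*4^3, 19570) = 320
  i=4: min(5*4^4, 19570) = 1280
  i=5: min(5*4^5, 19570) = 5120
  i=6: min(5*4^6, 19570) = 19570

Answer: 5 20 80 320 1280 5120 19570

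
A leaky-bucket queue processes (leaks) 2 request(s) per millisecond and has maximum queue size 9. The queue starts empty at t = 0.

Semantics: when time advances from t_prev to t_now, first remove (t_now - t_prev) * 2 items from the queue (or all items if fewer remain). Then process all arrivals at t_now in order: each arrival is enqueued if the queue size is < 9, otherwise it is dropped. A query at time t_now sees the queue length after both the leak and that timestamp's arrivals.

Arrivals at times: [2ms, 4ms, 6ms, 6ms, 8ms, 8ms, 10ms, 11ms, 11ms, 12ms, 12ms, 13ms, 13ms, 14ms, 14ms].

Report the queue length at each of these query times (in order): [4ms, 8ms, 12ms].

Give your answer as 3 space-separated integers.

Answer: 1 2 2

Derivation:
Queue lengths at query times:
  query t=4ms: backlog = 1
  query t=8ms: backlog = 2
  query t=12ms: backlog = 2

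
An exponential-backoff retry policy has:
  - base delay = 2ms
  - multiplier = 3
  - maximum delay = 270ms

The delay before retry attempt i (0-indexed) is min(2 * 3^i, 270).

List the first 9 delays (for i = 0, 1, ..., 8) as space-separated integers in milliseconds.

Answer: 2 6 18 54 162 270 270 270 270

Derivation:
Computing each delay:
  i=0: min(2*3^0, 270) = 2
  i=1: min(2*3^1, 270) = 6
  i=2: min(2*3^2, 270) = 18
  i=3: min(2*3^3, 270) = 54
  i=4: min(2*3^4, 270) = 162
  i=5: min(2*3^5, 270) = 270
  i=6: min(2*3^6, 270) = 270
  i=7: min(2*3^7, 270) = 270
  i=8: min(2*3^8, 270) = 270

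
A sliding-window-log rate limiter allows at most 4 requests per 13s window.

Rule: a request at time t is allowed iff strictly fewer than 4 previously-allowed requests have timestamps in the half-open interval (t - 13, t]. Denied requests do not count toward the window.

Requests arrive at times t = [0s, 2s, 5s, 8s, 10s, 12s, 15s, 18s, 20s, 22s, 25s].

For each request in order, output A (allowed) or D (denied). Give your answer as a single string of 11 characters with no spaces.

Tracking allowed requests in the window:
  req#1 t=0s: ALLOW
  req#2 t=2s: ALLOW
  req#3 t=5s: ALLOW
  req#4 t=8s: ALLOW
  req#5 t=10s: DENY
  req#6 t=12s: DENY
  req#7 t=15s: ALLOW
  req#8 t=18s: ALLOW
  req#9 t=20s: ALLOW
  req#10 t=22s: ALLOW
  req#11 t=25s: DENY

Answer: AAAADDAAAAD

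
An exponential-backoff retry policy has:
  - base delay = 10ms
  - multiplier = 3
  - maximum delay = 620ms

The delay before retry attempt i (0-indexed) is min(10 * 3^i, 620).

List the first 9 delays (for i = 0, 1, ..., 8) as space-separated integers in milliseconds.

Answer: 10 30 90 270 620 620 620 620 620

Derivation:
Computing each delay:
  i=0: min(10*3^0, 620) = 10
  i=1: min(10*3^1, 620) = 30
  i=2: min(10*3^2, 620) = 90
  i=3: min(10*3^3, 620) = 270
  i=4: min(10*3^4, 620) = 620
  i=5: min(10*3^5, 620) = 620
  i=6: min(10*3^6, 620) = 620
  i=7: min(10*3^7, 620) = 620
  i=8: min(10*3^8, 620) = 620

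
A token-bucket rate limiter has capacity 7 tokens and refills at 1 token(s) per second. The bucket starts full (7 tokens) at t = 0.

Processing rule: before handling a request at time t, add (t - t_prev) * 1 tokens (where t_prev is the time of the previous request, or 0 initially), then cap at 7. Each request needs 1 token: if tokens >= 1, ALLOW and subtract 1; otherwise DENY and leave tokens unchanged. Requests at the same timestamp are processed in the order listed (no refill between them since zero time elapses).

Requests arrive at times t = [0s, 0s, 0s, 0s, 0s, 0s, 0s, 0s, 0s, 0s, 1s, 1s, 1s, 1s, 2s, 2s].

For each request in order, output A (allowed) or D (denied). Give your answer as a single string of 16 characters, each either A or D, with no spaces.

Answer: AAAAAAADDDADDDAD

Derivation:
Simulating step by step:
  req#1 t=0s: ALLOW
  req#2 t=0s: ALLOW
  req#3 t=0s: ALLOW
  req#4 t=0s: ALLOW
  req#5 t=0s: ALLOW
  req#6 t=0s: ALLOW
  req#7 t=0s: ALLOW
  req#8 t=0s: DENY
  req#9 t=0s: DENY
  req#10 t=0s: DENY
  req#11 t=1s: ALLOW
  req#12 t=1s: DENY
  req#13 t=1s: DENY
  req#14 t=1s: DENY
  req#15 t=2s: ALLOW
  req#16 t=2s: DENY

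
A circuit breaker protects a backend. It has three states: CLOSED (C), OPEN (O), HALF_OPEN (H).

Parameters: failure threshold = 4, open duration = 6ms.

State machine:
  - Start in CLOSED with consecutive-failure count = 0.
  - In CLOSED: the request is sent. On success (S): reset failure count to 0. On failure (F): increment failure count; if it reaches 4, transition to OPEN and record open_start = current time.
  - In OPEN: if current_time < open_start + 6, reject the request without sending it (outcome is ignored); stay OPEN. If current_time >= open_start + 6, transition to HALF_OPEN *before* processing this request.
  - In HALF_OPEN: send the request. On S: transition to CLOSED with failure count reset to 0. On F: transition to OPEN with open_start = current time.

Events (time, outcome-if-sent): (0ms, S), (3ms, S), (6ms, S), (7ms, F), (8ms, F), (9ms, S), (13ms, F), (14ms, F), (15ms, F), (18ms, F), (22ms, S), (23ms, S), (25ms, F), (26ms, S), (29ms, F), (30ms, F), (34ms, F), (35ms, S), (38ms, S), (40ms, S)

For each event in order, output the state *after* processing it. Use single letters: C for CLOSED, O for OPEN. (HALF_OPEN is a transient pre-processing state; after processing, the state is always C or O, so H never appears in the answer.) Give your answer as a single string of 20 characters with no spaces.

Answer: CCCCCCCCCOOOOOOOOOOC

Derivation:
State after each event:
  event#1 t=0ms outcome=S: state=CLOSED
  event#2 t=3ms outcome=S: state=CLOSED
  event#3 t=6ms outcome=S: state=CLOSED
  event#4 t=7ms outcome=F: state=CLOSED
  event#5 t=8ms outcome=F: state=CLOSED
  event#6 t=9ms outcome=S: state=CLOSED
  event#7 t=13ms outcome=F: state=CLOSED
  event#8 t=14ms outcome=F: state=CLOSED
  event#9 t=15ms outcome=F: state=CLOSED
  event#10 t=18ms outcome=F: state=OPEN
  event#11 t=22ms outcome=S: state=OPEN
  event#12 t=23ms outcome=S: state=OPEN
  event#13 t=25ms outcome=F: state=OPEN
  event#14 t=26ms outcome=S: state=OPEN
  event#15 t=29ms outcome=F: state=OPEN
  event#16 t=30ms outcome=F: state=OPEN
  event#17 t=34ms outcome=F: state=OPEN
  event#18 t=35ms outcome=S: state=OPEN
  event#19 t=38ms outcome=S: state=OPEN
  event#20 t=40ms outcome=S: state=CLOSED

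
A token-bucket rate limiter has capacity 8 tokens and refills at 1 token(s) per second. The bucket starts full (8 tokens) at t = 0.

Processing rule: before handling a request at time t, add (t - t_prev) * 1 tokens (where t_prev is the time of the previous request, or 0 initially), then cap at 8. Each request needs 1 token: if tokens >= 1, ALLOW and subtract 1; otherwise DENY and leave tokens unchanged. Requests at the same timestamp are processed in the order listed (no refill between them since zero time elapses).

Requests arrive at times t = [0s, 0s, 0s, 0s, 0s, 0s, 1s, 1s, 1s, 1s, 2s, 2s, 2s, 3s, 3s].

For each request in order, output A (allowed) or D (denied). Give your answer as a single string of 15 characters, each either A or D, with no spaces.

Answer: AAAAAAAAADADDAD

Derivation:
Simulating step by step:
  req#1 t=0s: ALLOW
  req#2 t=0s: ALLOW
  req#3 t=0s: ALLOW
  req#4 t=0s: ALLOW
  req#5 t=0s: ALLOW
  req#6 t=0s: ALLOW
  req#7 t=1s: ALLOW
  req#8 t=1s: ALLOW
  req#9 t=1s: ALLOW
  req#10 t=1s: DENY
  req#11 t=2s: ALLOW
  req#12 t=2s: DENY
  req#13 t=2s: DENY
  req#14 t=3s: ALLOW
  req#15 t=3s: DENY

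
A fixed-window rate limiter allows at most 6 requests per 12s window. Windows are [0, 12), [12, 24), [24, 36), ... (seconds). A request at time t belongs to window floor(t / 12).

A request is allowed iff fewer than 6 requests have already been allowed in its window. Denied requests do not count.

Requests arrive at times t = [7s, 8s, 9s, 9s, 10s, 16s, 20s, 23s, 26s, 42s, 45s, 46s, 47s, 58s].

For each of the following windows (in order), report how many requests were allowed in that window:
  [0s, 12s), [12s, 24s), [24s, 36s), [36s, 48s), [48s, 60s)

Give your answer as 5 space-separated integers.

Answer: 5 3 1 4 1

Derivation:
Processing requests:
  req#1 t=7s (window 0): ALLOW
  req#2 t=8s (window 0): ALLOW
  req#3 t=9s (window 0): ALLOW
  req#4 t=9s (window 0): ALLOW
  req#5 t=10s (window 0): ALLOW
  req#6 t=16s (window 1): ALLOW
  req#7 t=20s (window 1): ALLOW
  req#8 t=23s (window 1): ALLOW
  req#9 t=26s (window 2): ALLOW
  req#10 t=42s (window 3): ALLOW
  req#11 t=45s (window 3): ALLOW
  req#12 t=46s (window 3): ALLOW
  req#13 t=47s (window 3): ALLOW
  req#14 t=58s (window 4): ALLOW

Allowed counts by window: 5 3 1 4 1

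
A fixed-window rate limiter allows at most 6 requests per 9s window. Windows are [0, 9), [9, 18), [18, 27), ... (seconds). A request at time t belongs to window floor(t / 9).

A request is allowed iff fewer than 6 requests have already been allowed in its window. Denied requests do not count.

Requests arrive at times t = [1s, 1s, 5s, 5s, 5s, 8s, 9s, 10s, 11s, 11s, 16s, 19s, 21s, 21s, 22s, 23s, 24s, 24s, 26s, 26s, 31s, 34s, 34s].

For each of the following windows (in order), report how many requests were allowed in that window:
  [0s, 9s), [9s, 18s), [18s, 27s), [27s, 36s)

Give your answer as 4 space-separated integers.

Answer: 6 5 6 3

Derivation:
Processing requests:
  req#1 t=1s (window 0): ALLOW
  req#2 t=1s (window 0): ALLOW
  req#3 t=5s (window 0): ALLOW
  req#4 t=5s (window 0): ALLOW
  req#5 t=5s (window 0): ALLOW
  req#6 t=8s (window 0): ALLOW
  req#7 t=9s (window 1): ALLOW
  req#8 t=10s (window 1): ALLOW
  req#9 t=11s (window 1): ALLOW
  req#10 t=11s (window 1): ALLOW
  req#11 t=16s (window 1): ALLOW
  req#12 t=19s (window 2): ALLOW
  req#13 t=21s (window 2): ALLOW
  req#14 t=21s (window 2): ALLOW
  req#15 t=22s (window 2): ALLOW
  req#16 t=23s (window 2): ALLOW
  req#17 t=24s (window 2): ALLOW
  req#18 t=24s (window 2): DENY
  req#19 t=26s (window 2): DENY
  req#20 t=26s (window 2): DENY
  req#21 t=31s (window 3): ALLOW
  req#22 t=34s (window 3): ALLOW
  req#23 t=34s (window 3): ALLOW

Allowed counts by window: 6 5 6 3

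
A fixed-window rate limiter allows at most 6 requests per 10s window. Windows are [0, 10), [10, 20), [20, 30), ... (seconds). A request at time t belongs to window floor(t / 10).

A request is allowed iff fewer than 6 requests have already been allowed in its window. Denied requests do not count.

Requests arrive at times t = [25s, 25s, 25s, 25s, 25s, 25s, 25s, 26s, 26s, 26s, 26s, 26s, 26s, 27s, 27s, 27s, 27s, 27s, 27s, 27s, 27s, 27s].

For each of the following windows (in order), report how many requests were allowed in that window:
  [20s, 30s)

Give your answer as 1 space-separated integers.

Processing requests:
  req#1 t=25s (window 2): ALLOW
  req#2 t=25s (window 2): ALLOW
  req#3 t=25s (window 2): ALLOW
  req#4 t=25s (window 2): ALLOW
  req#5 t=25s (window 2): ALLOW
  req#6 t=25s (window 2): ALLOW
  req#7 t=25s (window 2): DENY
  req#8 t=26s (window 2): DENY
  req#9 t=26s (window 2): DENY
  req#10 t=26s (window 2): DENY
  req#11 t=26s (window 2): DENY
  req#12 t=26s (window 2): DENY
  req#13 t=26s (window 2): DENY
  req#14 t=27s (window 2): DENY
  req#15 t=27s (window 2): DENY
  req#16 t=27s (window 2): DENY
  req#17 t=27s (window 2): DENY
  req#18 t=27s (window 2): DENY
  req#19 t=27s (window 2): DENY
  req#20 t=27s (window 2): DENY
  req#21 t=27s (window 2): DENY
  req#22 t=27s (window 2): DENY

Allowed counts by window: 6

Answer: 6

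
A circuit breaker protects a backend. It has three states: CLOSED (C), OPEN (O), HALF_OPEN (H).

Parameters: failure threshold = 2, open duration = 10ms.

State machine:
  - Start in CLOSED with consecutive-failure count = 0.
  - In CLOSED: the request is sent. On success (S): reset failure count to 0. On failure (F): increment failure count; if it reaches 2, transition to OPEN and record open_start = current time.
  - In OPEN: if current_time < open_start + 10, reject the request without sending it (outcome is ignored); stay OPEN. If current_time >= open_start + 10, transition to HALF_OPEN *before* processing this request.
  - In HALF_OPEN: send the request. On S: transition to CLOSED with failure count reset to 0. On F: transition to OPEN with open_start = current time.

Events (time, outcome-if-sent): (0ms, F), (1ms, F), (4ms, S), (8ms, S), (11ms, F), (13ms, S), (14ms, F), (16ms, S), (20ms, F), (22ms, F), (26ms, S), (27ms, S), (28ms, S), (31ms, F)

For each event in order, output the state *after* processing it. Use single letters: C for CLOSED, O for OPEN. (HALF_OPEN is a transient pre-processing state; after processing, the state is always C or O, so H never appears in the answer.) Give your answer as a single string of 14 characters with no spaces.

State after each event:
  event#1 t=0ms outcome=F: state=CLOSED
  event#2 t=1ms outcome=F: state=OPEN
  event#3 t=4ms outcome=S: state=OPEN
  event#4 t=8ms outcome=S: state=OPEN
  event#5 t=11ms outcome=F: state=OPEN
  event#6 t=13ms outcome=S: state=OPEN
  event#7 t=14ms outcome=F: state=OPEN
  event#8 t=16ms outcome=S: state=OPEN
  event#9 t=20ms outcome=F: state=OPEN
  event#10 t=22ms outcome=F: state=OPEN
  event#11 t=26ms outcome=S: state=OPEN
  event#12 t=27ms outcome=S: state=OPEN
  event#13 t=28ms outcome=S: state=OPEN
  event#14 t=31ms outcome=F: state=OPEN

Answer: COOOOOOOOOOOOO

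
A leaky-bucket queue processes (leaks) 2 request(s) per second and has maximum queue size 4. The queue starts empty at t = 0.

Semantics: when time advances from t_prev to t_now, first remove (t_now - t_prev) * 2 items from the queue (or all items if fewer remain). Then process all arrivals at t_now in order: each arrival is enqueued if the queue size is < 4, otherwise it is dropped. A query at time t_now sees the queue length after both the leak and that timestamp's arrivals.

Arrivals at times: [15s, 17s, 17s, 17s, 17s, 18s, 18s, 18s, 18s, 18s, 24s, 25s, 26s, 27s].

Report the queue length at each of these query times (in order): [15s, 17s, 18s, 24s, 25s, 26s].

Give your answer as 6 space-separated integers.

Queue lengths at query times:
  query t=15s: backlog = 1
  query t=17s: backlog = 4
  query t=18s: backlog = 4
  query t=24s: backlog = 1
  query t=25s: backlog = 1
  query t=26s: backlog = 1

Answer: 1 4 4 1 1 1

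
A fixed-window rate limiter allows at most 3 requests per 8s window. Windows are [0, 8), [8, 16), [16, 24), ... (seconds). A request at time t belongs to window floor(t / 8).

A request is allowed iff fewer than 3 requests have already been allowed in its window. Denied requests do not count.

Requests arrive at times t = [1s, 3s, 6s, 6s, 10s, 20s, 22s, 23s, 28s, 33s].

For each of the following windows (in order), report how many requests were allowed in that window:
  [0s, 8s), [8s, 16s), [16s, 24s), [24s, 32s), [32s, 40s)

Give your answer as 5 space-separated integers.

Answer: 3 1 3 1 1

Derivation:
Processing requests:
  req#1 t=1s (window 0): ALLOW
  req#2 t=3s (window 0): ALLOW
  req#3 t=6s (window 0): ALLOW
  req#4 t=6s (window 0): DENY
  req#5 t=10s (window 1): ALLOW
  req#6 t=20s (window 2): ALLOW
  req#7 t=22s (window 2): ALLOW
  req#8 t=23s (window 2): ALLOW
  req#9 t=28s (window 3): ALLOW
  req#10 t=33s (window 4): ALLOW

Allowed counts by window: 3 1 3 1 1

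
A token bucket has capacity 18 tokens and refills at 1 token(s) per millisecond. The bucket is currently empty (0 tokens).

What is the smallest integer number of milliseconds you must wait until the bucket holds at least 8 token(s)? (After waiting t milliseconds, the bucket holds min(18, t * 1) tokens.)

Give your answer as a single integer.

Need t * 1 >= 8, so t >= 8/1.
Smallest integer t = ceil(8/1) = 8.

Answer: 8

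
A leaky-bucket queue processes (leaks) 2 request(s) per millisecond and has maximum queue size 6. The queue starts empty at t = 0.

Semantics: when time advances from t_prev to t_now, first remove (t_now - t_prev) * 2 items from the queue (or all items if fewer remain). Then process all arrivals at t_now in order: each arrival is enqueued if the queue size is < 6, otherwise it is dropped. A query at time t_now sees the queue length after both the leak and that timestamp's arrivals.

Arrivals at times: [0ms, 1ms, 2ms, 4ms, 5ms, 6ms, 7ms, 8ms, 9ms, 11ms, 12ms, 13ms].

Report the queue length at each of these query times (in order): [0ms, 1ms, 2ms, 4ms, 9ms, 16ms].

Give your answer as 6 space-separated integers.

Answer: 1 1 1 1 1 0

Derivation:
Queue lengths at query times:
  query t=0ms: backlog = 1
  query t=1ms: backlog = 1
  query t=2ms: backlog = 1
  query t=4ms: backlog = 1
  query t=9ms: backlog = 1
  query t=16ms: backlog = 0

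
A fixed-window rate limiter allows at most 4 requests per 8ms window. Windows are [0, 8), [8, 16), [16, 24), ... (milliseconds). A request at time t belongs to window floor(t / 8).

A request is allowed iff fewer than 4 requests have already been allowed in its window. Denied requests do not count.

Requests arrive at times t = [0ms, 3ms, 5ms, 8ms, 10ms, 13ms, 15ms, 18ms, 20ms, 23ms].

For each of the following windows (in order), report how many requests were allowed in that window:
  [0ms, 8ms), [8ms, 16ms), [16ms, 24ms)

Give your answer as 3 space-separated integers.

Processing requests:
  req#1 t=0ms (window 0): ALLOW
  req#2 t=3ms (window 0): ALLOW
  req#3 t=5ms (window 0): ALLOW
  req#4 t=8ms (window 1): ALLOW
  req#5 t=10ms (window 1): ALLOW
  req#6 t=13ms (window 1): ALLOW
  req#7 t=15ms (window 1): ALLOW
  req#8 t=18ms (window 2): ALLOW
  req#9 t=20ms (window 2): ALLOW
  req#10 t=23ms (window 2): ALLOW

Allowed counts by window: 3 4 3

Answer: 3 4 3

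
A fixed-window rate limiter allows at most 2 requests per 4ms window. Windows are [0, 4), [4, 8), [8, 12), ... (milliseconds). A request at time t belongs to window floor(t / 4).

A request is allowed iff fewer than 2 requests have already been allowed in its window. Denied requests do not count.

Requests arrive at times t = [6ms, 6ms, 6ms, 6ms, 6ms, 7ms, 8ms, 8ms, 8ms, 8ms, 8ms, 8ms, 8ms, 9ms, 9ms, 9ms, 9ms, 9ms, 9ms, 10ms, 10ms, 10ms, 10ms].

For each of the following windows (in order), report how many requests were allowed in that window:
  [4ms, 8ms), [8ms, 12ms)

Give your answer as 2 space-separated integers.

Processing requests:
  req#1 t=6ms (window 1): ALLOW
  req#2 t=6ms (window 1): ALLOW
  req#3 t=6ms (window 1): DENY
  req#4 t=6ms (window 1): DENY
  req#5 t=6ms (window 1): DENY
  req#6 t=7ms (window 1): DENY
  req#7 t=8ms (window 2): ALLOW
  req#8 t=8ms (window 2): ALLOW
  req#9 t=8ms (window 2): DENY
  req#10 t=8ms (window 2): DENY
  req#11 t=8ms (window 2): DENY
  req#12 t=8ms (window 2): DENY
  req#13 t=8ms (window 2): DENY
  req#14 t=9ms (window 2): DENY
  req#15 t=9ms (window 2): DENY
  req#16 t=9ms (window 2): DENY
  req#17 t=9ms (window 2): DENY
  req#18 t=9ms (window 2): DENY
  req#19 t=9ms (window 2): DENY
  req#20 t=10ms (window 2): DENY
  req#21 t=10ms (window 2): DENY
  req#22 t=10ms (window 2): DENY
  req#23 t=10ms (window 2): DENY

Allowed counts by window: 2 2

Answer: 2 2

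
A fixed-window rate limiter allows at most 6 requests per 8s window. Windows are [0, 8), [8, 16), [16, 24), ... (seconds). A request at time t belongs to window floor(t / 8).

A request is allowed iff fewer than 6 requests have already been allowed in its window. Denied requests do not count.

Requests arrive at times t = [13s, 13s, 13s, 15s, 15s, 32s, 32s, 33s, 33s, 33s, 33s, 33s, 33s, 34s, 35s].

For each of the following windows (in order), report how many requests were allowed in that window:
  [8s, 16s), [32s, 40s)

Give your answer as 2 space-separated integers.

Processing requests:
  req#1 t=13s (window 1): ALLOW
  req#2 t=13s (window 1): ALLOW
  req#3 t=13s (window 1): ALLOW
  req#4 t=15s (window 1): ALLOW
  req#5 t=15s (window 1): ALLOW
  req#6 t=32s (window 4): ALLOW
  req#7 t=32s (window 4): ALLOW
  req#8 t=33s (window 4): ALLOW
  req#9 t=33s (window 4): ALLOW
  req#10 t=33s (window 4): ALLOW
  req#11 t=33s (window 4): ALLOW
  req#12 t=33s (window 4): DENY
  req#13 t=33s (window 4): DENY
  req#14 t=34s (window 4): DENY
  req#15 t=35s (window 4): DENY

Allowed counts by window: 5 6

Answer: 5 6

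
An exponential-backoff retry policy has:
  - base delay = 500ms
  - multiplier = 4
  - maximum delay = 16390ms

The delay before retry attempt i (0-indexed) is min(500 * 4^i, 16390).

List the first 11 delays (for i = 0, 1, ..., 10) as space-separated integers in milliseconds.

Computing each delay:
  i=0: min(500*4^0, 16390) = 500
  i=1: min(500*4^1, 16390) = 2000
  i=2: min(500*4^2, 16390) = 8000
  i=3: min(500*4^3, 16390) = 16390
  i=4: min(500*4^4, 16390) = 16390
  i=5: min(500*4^5, 16390) = 16390
  i=6: min(500*4^6, 16390) = 16390
  i=7: min(500*4^7, 16390) = 16390
  i=8: min(500*4^8, 16390) = 16390
  i=9: min(500*4^9, 16390) = 16390
  i=10: min(500*4^10, 16390) = 16390

Answer: 500 2000 8000 16390 16390 16390 16390 16390 16390 16390 16390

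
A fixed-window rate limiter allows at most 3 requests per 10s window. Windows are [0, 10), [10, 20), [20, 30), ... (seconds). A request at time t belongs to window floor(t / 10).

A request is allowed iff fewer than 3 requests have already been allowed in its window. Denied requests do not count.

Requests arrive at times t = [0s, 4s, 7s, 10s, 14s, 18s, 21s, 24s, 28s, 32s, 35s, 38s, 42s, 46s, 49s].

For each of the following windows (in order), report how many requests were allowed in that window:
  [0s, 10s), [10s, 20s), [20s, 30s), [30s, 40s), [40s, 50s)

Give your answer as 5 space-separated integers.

Answer: 3 3 3 3 3

Derivation:
Processing requests:
  req#1 t=0s (window 0): ALLOW
  req#2 t=4s (window 0): ALLOW
  req#3 t=7s (window 0): ALLOW
  req#4 t=10s (window 1): ALLOW
  req#5 t=14s (window 1): ALLOW
  req#6 t=18s (window 1): ALLOW
  req#7 t=21s (window 2): ALLOW
  req#8 t=24s (window 2): ALLOW
  req#9 t=28s (window 2): ALLOW
  req#10 t=32s (window 3): ALLOW
  req#11 t=35s (window 3): ALLOW
  req#12 t=38s (window 3): ALLOW
  req#13 t=42s (window 4): ALLOW
  req#14 t=46s (window 4): ALLOW
  req#15 t=49s (window 4): ALLOW

Allowed counts by window: 3 3 3 3 3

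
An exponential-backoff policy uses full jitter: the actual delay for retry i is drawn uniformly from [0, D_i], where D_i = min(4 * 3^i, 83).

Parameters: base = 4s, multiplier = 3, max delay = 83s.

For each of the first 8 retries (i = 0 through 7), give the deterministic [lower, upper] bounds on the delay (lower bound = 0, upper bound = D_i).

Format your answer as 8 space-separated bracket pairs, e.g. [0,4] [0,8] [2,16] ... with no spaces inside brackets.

Answer: [0,4] [0,12] [0,36] [0,83] [0,83] [0,83] [0,83] [0,83]

Derivation:
Computing bounds per retry:
  i=0: D_i=min(4*3^0,83)=4, bounds=[0,4]
  i=1: D_i=min(4*3^1,83)=12, bounds=[0,12]
  i=2: D_i=min(4*3^2,83)=36, bounds=[0,36]
  i=3: D_i=min(4*3^3,83)=83, bounds=[0,83]
  i=4: D_i=min(4*3^4,83)=83, bounds=[0,83]
  i=5: D_i=min(4*3^5,83)=83, bounds=[0,83]
  i=6: D_i=min(4*3^6,83)=83, bounds=[0,83]
  i=7: D_i=min(4*3^7,83)=83, bounds=[0,83]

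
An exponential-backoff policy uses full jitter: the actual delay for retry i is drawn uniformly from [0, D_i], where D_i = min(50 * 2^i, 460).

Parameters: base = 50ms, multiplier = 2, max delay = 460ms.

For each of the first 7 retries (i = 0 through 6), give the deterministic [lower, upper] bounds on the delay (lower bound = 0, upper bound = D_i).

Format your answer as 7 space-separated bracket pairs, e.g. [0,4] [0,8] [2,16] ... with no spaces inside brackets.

Computing bounds per retry:
  i=0: D_i=min(50*2^0,460)=50, bounds=[0,50]
  i=1: D_i=min(50*2^1,460)=100, bounds=[0,100]
  i=2: D_i=min(50*2^2,460)=200, bounds=[0,200]
  i=3: D_i=min(50*2^3,460)=400, bounds=[0,400]
  i=4: D_i=min(50*2^4,460)=460, bounds=[0,460]
  i=5: D_i=min(50*2^5,460)=460, bounds=[0,460]
  i=6: D_i=min(50*2^6,460)=460, bounds=[0,460]

Answer: [0,50] [0,100] [0,200] [0,400] [0,460] [0,460] [0,460]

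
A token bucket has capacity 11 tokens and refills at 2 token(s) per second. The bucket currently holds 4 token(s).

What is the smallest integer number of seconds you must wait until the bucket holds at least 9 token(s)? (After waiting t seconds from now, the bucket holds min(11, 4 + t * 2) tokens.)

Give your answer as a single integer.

Answer: 3

Derivation:
Need 4 + t * 2 >= 9, so t >= 5/2.
Smallest integer t = ceil(5/2) = 3.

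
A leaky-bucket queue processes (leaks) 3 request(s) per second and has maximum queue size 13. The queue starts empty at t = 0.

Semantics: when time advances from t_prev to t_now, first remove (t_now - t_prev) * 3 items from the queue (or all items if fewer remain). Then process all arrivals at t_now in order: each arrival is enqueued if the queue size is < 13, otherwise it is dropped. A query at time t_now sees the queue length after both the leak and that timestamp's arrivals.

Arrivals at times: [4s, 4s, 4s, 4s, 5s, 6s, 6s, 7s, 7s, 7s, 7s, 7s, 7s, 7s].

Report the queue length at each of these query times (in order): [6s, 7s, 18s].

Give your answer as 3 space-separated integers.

Answer: 2 7 0

Derivation:
Queue lengths at query times:
  query t=6s: backlog = 2
  query t=7s: backlog = 7
  query t=18s: backlog = 0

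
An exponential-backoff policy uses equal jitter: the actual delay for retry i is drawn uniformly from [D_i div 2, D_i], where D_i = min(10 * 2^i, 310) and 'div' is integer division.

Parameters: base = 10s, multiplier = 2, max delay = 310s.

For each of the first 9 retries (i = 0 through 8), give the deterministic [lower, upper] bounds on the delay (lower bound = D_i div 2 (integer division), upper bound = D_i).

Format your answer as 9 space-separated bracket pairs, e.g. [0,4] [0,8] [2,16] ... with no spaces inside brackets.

Computing bounds per retry:
  i=0: D_i=min(10*2^0,310)=10, bounds=[5,10]
  i=1: D_i=min(10*2^1,310)=20, bounds=[10,20]
  i=2: D_i=min(10*2^2,310)=40, bounds=[20,40]
  i=3: D_i=min(10*2^3,310)=80, bounds=[40,80]
  i=4: D_i=min(10*2^4,310)=160, bounds=[80,160]
  i=5: D_i=min(10*2^5,310)=310, bounds=[155,310]
  i=6: D_i=min(10*2^6,310)=310, bounds=[155,310]
  i=7: D_i=min(10*2^7,310)=310, bounds=[155,310]
  i=8: D_i=min(10*2^8,310)=310, bounds=[155,310]

Answer: [5,10] [10,20] [20,40] [40,80] [80,160] [155,310] [155,310] [155,310] [155,310]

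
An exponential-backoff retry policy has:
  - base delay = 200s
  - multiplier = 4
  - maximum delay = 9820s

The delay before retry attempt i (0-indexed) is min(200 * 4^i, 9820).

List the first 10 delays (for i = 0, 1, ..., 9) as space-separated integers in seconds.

Answer: 200 800 3200 9820 9820 9820 9820 9820 9820 9820

Derivation:
Computing each delay:
  i=0: min(200*4^0, 9820) = 200
  i=1: min(200*4^1, 9820) = 800
  i=2: min(200*4^2, 9820) = 3200
  i=3: min(200*4^3, 9820) = 9820
  i=4: min(200*4^4, 9820) = 9820
  i=5: min(200*4^5, 9820) = 9820
  i=6: min(200*4^6, 9820) = 9820
  i=7: min(200*4^7, 9820) = 9820
  i=8: min(200*4^8, 9820) = 9820
  i=9: min(200*4^9, 9820) = 9820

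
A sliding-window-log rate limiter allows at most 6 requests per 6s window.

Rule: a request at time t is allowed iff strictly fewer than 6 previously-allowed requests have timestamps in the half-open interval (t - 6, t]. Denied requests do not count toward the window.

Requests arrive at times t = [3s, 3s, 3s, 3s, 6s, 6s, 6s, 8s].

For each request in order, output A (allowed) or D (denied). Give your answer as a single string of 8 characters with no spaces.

Answer: AAAAAADD

Derivation:
Tracking allowed requests in the window:
  req#1 t=3s: ALLOW
  req#2 t=3s: ALLOW
  req#3 t=3s: ALLOW
  req#4 t=3s: ALLOW
  req#5 t=6s: ALLOW
  req#6 t=6s: ALLOW
  req#7 t=6s: DENY
  req#8 t=8s: DENY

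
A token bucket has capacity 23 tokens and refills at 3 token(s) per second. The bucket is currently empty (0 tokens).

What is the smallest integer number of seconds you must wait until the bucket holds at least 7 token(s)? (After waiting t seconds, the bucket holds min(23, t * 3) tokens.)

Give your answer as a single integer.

Answer: 3

Derivation:
Need t * 3 >= 7, so t >= 7/3.
Smallest integer t = ceil(7/3) = 3.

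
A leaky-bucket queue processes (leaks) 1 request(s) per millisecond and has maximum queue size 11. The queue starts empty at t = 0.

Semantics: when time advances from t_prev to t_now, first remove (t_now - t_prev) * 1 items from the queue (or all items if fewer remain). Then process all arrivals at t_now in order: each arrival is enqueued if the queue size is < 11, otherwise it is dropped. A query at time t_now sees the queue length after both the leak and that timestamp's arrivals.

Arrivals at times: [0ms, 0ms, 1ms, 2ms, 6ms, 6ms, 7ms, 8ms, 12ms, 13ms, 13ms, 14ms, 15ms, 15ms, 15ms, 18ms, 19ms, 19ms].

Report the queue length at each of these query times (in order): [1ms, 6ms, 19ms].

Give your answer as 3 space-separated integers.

Answer: 2 2 3

Derivation:
Queue lengths at query times:
  query t=1ms: backlog = 2
  query t=6ms: backlog = 2
  query t=19ms: backlog = 3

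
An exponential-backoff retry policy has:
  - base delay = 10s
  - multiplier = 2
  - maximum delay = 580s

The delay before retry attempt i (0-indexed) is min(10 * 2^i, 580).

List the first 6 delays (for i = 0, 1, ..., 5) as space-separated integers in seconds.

Answer: 10 20 40 80 160 320

Derivation:
Computing each delay:
  i=0: min(10*2^0, 580) = 10
  i=1: min(10*2^1, 580) = 20
  i=2: min(10*2^2, 580) = 40
  i=3: min(10*2^3, 580) = 80
  i=4: min(10*2^4, 580) = 160
  i=5: min(10*2^5, 580) = 320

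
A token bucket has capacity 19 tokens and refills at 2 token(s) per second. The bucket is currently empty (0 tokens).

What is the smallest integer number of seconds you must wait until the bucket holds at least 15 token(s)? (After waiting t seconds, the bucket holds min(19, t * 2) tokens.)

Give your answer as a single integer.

Answer: 8

Derivation:
Need t * 2 >= 15, so t >= 15/2.
Smallest integer t = ceil(15/2) = 8.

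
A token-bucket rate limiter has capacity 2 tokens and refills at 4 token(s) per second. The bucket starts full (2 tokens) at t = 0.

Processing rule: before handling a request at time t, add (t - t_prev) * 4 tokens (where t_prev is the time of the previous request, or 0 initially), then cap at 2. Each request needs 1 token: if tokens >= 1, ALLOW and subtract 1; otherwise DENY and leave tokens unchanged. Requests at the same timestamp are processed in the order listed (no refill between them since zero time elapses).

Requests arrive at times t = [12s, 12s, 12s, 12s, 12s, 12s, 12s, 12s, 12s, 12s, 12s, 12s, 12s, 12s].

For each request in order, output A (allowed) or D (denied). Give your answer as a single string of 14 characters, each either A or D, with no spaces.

Answer: AADDDDDDDDDDDD

Derivation:
Simulating step by step:
  req#1 t=12s: ALLOW
  req#2 t=12s: ALLOW
  req#3 t=12s: DENY
  req#4 t=12s: DENY
  req#5 t=12s: DENY
  req#6 t=12s: DENY
  req#7 t=12s: DENY
  req#8 t=12s: DENY
  req#9 t=12s: DENY
  req#10 t=12s: DENY
  req#11 t=12s: DENY
  req#12 t=12s: DENY
  req#13 t=12s: DENY
  req#14 t=12s: DENY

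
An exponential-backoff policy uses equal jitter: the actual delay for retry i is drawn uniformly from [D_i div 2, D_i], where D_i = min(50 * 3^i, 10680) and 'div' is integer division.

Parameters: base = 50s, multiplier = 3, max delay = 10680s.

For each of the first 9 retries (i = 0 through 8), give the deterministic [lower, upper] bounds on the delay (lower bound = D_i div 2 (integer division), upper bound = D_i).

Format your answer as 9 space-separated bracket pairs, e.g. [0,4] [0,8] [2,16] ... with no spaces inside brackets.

Answer: [25,50] [75,150] [225,450] [675,1350] [2025,4050] [5340,10680] [5340,10680] [5340,10680] [5340,10680]

Derivation:
Computing bounds per retry:
  i=0: D_i=min(50*3^0,10680)=50, bounds=[25,50]
  i=1: D_i=min(50*3^1,10680)=150, bounds=[75,150]
  i=2: D_i=min(50*3^2,10680)=450, bounds=[225,450]
  i=3: D_i=min(50*3^3,10680)=1350, bounds=[675,1350]
  i=4: D_i=min(50*3^4,10680)=4050, bounds=[2025,4050]
  i=5: D_i=min(50*3^5,10680)=10680, bounds=[5340,10680]
  i=6: D_i=min(50*3^6,10680)=10680, bounds=[5340,10680]
  i=7: D_i=min(50*3^7,10680)=10680, bounds=[5340,10680]
  i=8: D_i=min(50*3^8,10680)=10680, bounds=[5340,10680]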